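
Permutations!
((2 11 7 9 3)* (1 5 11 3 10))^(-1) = ((1 5 11 7 9 10)(2 3))^(-1) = (1 10 9 7 11 5)(2 3)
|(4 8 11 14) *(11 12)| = 5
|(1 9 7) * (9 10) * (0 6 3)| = |(0 6 3)(1 10 9 7)| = 12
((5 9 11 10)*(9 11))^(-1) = ((5 11 10))^(-1) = (5 10 11)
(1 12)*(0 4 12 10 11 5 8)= (0 4 12 1 10 11 5 8)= [4, 10, 2, 3, 12, 8, 6, 7, 0, 9, 11, 5, 1]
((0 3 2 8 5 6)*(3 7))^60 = (0 8 7 5 3 6 2)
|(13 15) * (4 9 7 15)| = 5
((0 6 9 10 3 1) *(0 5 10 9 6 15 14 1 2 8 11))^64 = (0 5 8 14 3)(1 2 15 10 11)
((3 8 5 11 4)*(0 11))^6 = ((0 11 4 3 8 5))^6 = (11)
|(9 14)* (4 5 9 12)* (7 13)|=10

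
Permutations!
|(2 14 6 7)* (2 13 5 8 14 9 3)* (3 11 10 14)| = 11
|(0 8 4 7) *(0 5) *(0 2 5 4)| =2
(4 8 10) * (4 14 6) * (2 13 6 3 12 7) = [0, 1, 13, 12, 8, 5, 4, 2, 10, 9, 14, 11, 7, 6, 3] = (2 13 6 4 8 10 14 3 12 7)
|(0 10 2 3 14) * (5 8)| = |(0 10 2 3 14)(5 8)| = 10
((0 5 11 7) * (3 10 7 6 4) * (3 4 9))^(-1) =(0 7 10 3 9 6 11 5)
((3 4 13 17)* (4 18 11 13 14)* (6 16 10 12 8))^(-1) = ((3 18 11 13 17)(4 14)(6 16 10 12 8))^(-1) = (3 17 13 11 18)(4 14)(6 8 12 10 16)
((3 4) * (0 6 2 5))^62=((0 6 2 5)(3 4))^62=(0 2)(5 6)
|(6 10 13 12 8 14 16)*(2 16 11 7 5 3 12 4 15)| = |(2 16 6 10 13 4 15)(3 12 8 14 11 7 5)| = 7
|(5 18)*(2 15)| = 2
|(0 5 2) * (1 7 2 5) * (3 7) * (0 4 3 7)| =|(0 1 7 2 4 3)| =6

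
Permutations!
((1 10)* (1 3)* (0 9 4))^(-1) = ((0 9 4)(1 10 3))^(-1) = (0 4 9)(1 3 10)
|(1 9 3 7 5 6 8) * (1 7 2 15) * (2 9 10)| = 4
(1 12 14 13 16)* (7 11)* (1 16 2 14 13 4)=(16)(1 12 13 2 14 4)(7 11)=[0, 12, 14, 3, 1, 5, 6, 11, 8, 9, 10, 7, 13, 2, 4, 15, 16]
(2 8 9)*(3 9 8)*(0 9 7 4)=(0 9 2 3 7 4)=[9, 1, 3, 7, 0, 5, 6, 4, 8, 2]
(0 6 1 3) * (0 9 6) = (1 3 9 6) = [0, 3, 2, 9, 4, 5, 1, 7, 8, 6]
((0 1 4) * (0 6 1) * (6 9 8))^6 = (1 4 9 8 6)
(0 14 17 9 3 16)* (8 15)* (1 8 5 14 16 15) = (0 16)(1 8)(3 15 5 14 17 9) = [16, 8, 2, 15, 4, 14, 6, 7, 1, 3, 10, 11, 12, 13, 17, 5, 0, 9]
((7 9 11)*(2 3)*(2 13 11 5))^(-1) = (2 5 9 7 11 13 3)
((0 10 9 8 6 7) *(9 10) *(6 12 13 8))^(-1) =((0 9 6 7)(8 12 13))^(-1) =(0 7 6 9)(8 13 12)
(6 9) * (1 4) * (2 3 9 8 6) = (1 4)(2 3 9)(6 8) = [0, 4, 3, 9, 1, 5, 8, 7, 6, 2]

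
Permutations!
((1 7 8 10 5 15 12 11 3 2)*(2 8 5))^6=(1 3 5 10 12)(2 11 7 8 15)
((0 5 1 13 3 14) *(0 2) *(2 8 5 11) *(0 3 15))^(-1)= ((0 11 2 3 14 8 5 1 13 15))^(-1)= (0 15 13 1 5 8 14 3 2 11)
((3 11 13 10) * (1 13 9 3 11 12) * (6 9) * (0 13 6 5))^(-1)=(0 5 11 10 13)(1 12 3 9 6)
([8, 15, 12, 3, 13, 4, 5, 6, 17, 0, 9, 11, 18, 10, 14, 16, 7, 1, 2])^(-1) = (0 9 10 13 4 5 6 7 16 15 1 17 8)(2 18 12)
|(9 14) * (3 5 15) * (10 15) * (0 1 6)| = 12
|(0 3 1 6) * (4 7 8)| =|(0 3 1 6)(4 7 8)| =12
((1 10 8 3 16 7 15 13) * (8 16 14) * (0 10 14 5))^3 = (0 7 1 3 10 15 14 5 16 13 8)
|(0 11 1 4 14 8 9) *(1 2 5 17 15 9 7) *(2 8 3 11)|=42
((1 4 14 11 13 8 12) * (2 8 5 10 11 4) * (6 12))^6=(14)(1 2 8 6 12)(5 11)(10 13)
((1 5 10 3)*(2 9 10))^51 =(1 9)(2 3)(5 10)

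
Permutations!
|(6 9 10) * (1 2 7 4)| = |(1 2 7 4)(6 9 10)| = 12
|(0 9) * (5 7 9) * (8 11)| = 4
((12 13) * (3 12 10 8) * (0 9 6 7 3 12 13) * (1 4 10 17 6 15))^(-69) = (0 1 8 9 4 12 15 10)(3 13 17 6 7)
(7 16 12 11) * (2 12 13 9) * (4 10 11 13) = (2 12 13 9)(4 10 11 7 16) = [0, 1, 12, 3, 10, 5, 6, 16, 8, 2, 11, 7, 13, 9, 14, 15, 4]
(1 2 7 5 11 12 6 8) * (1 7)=(1 2)(5 11 12 6 8 7)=[0, 2, 1, 3, 4, 11, 8, 5, 7, 9, 10, 12, 6]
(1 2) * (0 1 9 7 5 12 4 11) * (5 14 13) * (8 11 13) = (0 1 2 9 7 14 8 11)(4 13 5 12) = [1, 2, 9, 3, 13, 12, 6, 14, 11, 7, 10, 0, 4, 5, 8]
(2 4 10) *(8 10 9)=(2 4 9 8 10)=[0, 1, 4, 3, 9, 5, 6, 7, 10, 8, 2]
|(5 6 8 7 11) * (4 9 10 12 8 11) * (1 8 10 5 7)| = 6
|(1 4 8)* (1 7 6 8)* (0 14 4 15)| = |(0 14 4 1 15)(6 8 7)| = 15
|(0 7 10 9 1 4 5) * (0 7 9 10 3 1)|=|(10)(0 9)(1 4 5 7 3)|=10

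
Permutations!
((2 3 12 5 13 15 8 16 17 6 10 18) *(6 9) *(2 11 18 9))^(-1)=(2 17 16 8 15 13 5 12 3)(6 9 10)(11 18)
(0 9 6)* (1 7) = (0 9 6)(1 7) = [9, 7, 2, 3, 4, 5, 0, 1, 8, 6]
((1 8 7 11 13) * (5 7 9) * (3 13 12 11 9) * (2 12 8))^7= ((1 2 12 11 8 3 13)(5 7 9))^7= (13)(5 7 9)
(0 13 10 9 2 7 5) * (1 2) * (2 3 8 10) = (0 13 2 7 5)(1 3 8 10 9) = [13, 3, 7, 8, 4, 0, 6, 5, 10, 1, 9, 11, 12, 2]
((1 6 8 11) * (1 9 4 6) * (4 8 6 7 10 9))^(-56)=(4 8 10)(7 11 9)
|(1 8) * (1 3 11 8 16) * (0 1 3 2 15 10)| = |(0 1 16 3 11 8 2 15 10)| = 9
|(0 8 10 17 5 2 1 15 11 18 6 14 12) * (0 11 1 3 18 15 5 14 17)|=|(0 8 10)(1 5 2 3 18 6 17 14 12 11 15)|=33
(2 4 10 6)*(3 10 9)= (2 4 9 3 10 6)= [0, 1, 4, 10, 9, 5, 2, 7, 8, 3, 6]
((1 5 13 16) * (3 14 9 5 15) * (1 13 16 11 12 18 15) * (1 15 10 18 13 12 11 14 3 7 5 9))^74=(18)(1 7 16 13)(5 12 14 15)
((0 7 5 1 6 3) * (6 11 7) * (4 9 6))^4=(11)(0 3 6 9 4)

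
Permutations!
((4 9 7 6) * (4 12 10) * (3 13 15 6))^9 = ((3 13 15 6 12 10 4 9 7))^9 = (15)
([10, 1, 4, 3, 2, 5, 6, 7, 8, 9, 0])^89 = (0 10)(2 4)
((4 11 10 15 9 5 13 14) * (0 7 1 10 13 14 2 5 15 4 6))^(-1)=(0 6 14 5 2 13 11 4 10 1 7)(9 15)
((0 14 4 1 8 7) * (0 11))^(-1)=(0 11 7 8 1 4 14)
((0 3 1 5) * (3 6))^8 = (0 1 6 5 3)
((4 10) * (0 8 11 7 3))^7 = ((0 8 11 7 3)(4 10))^7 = (0 11 3 8 7)(4 10)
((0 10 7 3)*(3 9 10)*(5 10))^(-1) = (0 3)(5 9 7 10)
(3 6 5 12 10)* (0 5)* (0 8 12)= (0 5)(3 6 8 12 10)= [5, 1, 2, 6, 4, 0, 8, 7, 12, 9, 3, 11, 10]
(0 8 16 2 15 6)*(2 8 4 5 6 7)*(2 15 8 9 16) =(0 4 5 6)(2 8)(7 15)(9 16) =[4, 1, 8, 3, 5, 6, 0, 15, 2, 16, 10, 11, 12, 13, 14, 7, 9]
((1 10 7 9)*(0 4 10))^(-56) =((0 4 10 7 9 1))^(-56) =(0 9 10)(1 7 4)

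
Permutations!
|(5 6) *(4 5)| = |(4 5 6)| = 3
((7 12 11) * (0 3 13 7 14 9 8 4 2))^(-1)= ((0 3 13 7 12 11 14 9 8 4 2))^(-1)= (0 2 4 8 9 14 11 12 7 13 3)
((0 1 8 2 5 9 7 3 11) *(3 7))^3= (0 2 3 1 5 11 8 9)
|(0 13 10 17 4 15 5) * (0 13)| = |(4 15 5 13 10 17)| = 6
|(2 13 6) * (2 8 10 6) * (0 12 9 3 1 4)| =|(0 12 9 3 1 4)(2 13)(6 8 10)| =6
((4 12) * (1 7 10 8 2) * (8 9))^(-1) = (1 2 8 9 10 7)(4 12)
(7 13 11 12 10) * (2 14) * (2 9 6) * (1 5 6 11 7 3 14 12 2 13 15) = (1 5 6 13 7 15)(2 12 10 3 14 9 11) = [0, 5, 12, 14, 4, 6, 13, 15, 8, 11, 3, 2, 10, 7, 9, 1]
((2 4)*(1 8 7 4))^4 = (1 2 4 7 8)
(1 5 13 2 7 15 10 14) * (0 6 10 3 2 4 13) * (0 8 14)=[6, 5, 7, 2, 13, 8, 10, 15, 14, 9, 0, 11, 12, 4, 1, 3]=(0 6 10)(1 5 8 14)(2 7 15 3)(4 13)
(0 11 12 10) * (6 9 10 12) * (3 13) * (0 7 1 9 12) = (0 11 6 12)(1 9 10 7)(3 13) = [11, 9, 2, 13, 4, 5, 12, 1, 8, 10, 7, 6, 0, 3]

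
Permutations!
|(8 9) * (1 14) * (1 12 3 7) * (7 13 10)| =14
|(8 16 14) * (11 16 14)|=|(8 14)(11 16)|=2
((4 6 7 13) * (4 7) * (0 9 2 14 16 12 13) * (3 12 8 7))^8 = ((0 9 2 14 16 8 7)(3 12 13)(4 6))^8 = (0 9 2 14 16 8 7)(3 13 12)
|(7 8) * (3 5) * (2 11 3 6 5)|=|(2 11 3)(5 6)(7 8)|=6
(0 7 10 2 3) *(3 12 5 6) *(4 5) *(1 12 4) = (0 7 10 2 4 5 6 3)(1 12) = [7, 12, 4, 0, 5, 6, 3, 10, 8, 9, 2, 11, 1]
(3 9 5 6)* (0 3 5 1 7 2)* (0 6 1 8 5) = [3, 7, 6, 9, 4, 1, 0, 2, 5, 8] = (0 3 9 8 5 1 7 2 6)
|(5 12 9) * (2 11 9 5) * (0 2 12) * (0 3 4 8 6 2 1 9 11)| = |(0 1 9 12 5 3 4 8 6 2)| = 10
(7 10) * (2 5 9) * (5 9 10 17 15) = (2 9)(5 10 7 17 15) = [0, 1, 9, 3, 4, 10, 6, 17, 8, 2, 7, 11, 12, 13, 14, 5, 16, 15]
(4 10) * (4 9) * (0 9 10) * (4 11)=(0 9 11 4)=[9, 1, 2, 3, 0, 5, 6, 7, 8, 11, 10, 4]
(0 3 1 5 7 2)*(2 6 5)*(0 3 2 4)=[2, 4, 3, 1, 0, 7, 5, 6]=(0 2 3 1 4)(5 7 6)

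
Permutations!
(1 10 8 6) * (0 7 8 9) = [7, 10, 2, 3, 4, 5, 1, 8, 6, 0, 9] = (0 7 8 6 1 10 9)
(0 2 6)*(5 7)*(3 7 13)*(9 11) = (0 2 6)(3 7 5 13)(9 11) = [2, 1, 6, 7, 4, 13, 0, 5, 8, 11, 10, 9, 12, 3]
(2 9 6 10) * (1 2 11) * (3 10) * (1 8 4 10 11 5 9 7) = (1 2 7)(3 11 8 4 10 5 9 6) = [0, 2, 7, 11, 10, 9, 3, 1, 4, 6, 5, 8]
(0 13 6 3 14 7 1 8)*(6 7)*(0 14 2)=(0 13 7 1 8 14 6 3 2)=[13, 8, 0, 2, 4, 5, 3, 1, 14, 9, 10, 11, 12, 7, 6]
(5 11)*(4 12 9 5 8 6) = [0, 1, 2, 3, 12, 11, 4, 7, 6, 5, 10, 8, 9] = (4 12 9 5 11 8 6)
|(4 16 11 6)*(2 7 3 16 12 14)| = 9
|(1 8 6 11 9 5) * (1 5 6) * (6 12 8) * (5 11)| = |(1 6 5 11 9 12 8)| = 7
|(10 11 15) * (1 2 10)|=5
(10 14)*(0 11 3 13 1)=(0 11 3 13 1)(10 14)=[11, 0, 2, 13, 4, 5, 6, 7, 8, 9, 14, 3, 12, 1, 10]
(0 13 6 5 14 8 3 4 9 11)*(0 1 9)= (0 13 6 5 14 8 3 4)(1 9 11)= [13, 9, 2, 4, 0, 14, 5, 7, 3, 11, 10, 1, 12, 6, 8]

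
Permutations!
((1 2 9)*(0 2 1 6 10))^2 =((0 2 9 6 10))^2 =(0 9 10 2 6)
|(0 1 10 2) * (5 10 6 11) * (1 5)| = 12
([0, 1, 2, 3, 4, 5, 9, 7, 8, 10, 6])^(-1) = [0, 1, 2, 3, 4, 5, 10, 7, 8, 6, 9]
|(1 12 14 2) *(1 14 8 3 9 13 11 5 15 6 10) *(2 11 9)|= |(1 12 8 3 2 14 11 5 15 6 10)(9 13)|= 22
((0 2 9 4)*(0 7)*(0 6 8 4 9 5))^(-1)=(9)(0 5 2)(4 8 6 7)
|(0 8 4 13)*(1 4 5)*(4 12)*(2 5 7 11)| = |(0 8 7 11 2 5 1 12 4 13)| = 10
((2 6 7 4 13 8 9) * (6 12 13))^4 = ((2 12 13 8 9)(4 6 7))^4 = (2 9 8 13 12)(4 6 7)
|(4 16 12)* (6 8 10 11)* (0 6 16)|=8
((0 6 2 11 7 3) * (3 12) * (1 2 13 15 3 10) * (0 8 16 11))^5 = (0 8 10 13 11 2 3 12 6 16 1 15 7)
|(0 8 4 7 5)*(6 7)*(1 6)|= 7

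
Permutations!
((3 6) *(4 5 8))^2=((3 6)(4 5 8))^2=(4 8 5)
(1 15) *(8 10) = (1 15)(8 10) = [0, 15, 2, 3, 4, 5, 6, 7, 10, 9, 8, 11, 12, 13, 14, 1]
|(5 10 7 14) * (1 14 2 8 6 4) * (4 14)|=14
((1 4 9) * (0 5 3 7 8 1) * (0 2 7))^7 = ((0 5 3)(1 4 9 2 7 8))^7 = (0 5 3)(1 4 9 2 7 8)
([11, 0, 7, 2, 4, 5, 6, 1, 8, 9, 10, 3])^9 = (0 2)(1 3)(7 11)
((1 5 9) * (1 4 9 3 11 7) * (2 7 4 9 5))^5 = ((1 2 7)(3 11 4 5))^5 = (1 7 2)(3 11 4 5)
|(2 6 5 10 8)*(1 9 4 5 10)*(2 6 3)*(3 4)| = |(1 9 3 2 4 5)(6 10 8)| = 6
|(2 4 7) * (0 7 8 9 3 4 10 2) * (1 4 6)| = |(0 7)(1 4 8 9 3 6)(2 10)| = 6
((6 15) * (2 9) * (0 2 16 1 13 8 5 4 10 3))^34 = ((0 2 9 16 1 13 8 5 4 10 3)(6 15))^34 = (0 2 9 16 1 13 8 5 4 10 3)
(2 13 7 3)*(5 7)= [0, 1, 13, 2, 4, 7, 6, 3, 8, 9, 10, 11, 12, 5]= (2 13 5 7 3)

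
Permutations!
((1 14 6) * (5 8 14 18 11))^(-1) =(1 6 14 8 5 11 18)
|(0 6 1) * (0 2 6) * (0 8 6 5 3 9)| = 8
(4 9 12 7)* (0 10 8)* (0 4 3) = [10, 1, 2, 0, 9, 5, 6, 3, 4, 12, 8, 11, 7] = (0 10 8 4 9 12 7 3)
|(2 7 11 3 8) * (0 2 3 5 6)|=6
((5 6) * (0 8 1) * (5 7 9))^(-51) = ((0 8 1)(5 6 7 9))^(-51) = (5 6 7 9)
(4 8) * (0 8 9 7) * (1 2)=(0 8 4 9 7)(1 2)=[8, 2, 1, 3, 9, 5, 6, 0, 4, 7]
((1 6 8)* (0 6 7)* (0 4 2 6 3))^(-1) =(0 3)(1 8 6 2 4 7) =((0 3)(1 7 4 2 6 8))^(-1)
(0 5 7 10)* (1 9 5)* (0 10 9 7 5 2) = (10)(0 1 7 9 2) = [1, 7, 0, 3, 4, 5, 6, 9, 8, 2, 10]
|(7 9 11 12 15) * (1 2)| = |(1 2)(7 9 11 12 15)| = 10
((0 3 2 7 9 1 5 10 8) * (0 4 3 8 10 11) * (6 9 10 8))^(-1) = ((0 6 9 1 5 11)(2 7 10 8 4 3))^(-1) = (0 11 5 1 9 6)(2 3 4 8 10 7)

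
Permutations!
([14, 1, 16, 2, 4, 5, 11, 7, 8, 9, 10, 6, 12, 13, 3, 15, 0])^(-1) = [16, 1, 3, 14, 4, 5, 11, 7, 8, 9, 10, 6, 12, 13, 0, 15, 2]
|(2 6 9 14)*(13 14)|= |(2 6 9 13 14)|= 5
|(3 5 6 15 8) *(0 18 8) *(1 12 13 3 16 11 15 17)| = |(0 18 8 16 11 15)(1 12 13 3 5 6 17)| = 42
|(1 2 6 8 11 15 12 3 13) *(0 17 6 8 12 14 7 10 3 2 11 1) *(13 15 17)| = 70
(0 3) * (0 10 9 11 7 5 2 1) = (0 3 10 9 11 7 5 2 1) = [3, 0, 1, 10, 4, 2, 6, 5, 8, 11, 9, 7]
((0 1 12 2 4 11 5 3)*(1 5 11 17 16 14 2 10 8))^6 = (1 10)(2 4 17 16 14)(8 12)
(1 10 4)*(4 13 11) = (1 10 13 11 4) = [0, 10, 2, 3, 1, 5, 6, 7, 8, 9, 13, 4, 12, 11]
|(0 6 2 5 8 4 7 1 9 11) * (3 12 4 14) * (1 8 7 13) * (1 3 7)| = 84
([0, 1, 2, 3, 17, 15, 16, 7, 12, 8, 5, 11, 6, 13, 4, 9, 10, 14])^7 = (4 17 14)(5 10 16 6 12 8 9 15)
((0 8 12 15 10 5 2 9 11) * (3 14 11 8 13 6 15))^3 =(0 15 2 12 11 6 5 8 14 13 10 9 3)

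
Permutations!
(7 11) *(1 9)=(1 9)(7 11)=[0, 9, 2, 3, 4, 5, 6, 11, 8, 1, 10, 7]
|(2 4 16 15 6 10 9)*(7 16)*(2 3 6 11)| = 12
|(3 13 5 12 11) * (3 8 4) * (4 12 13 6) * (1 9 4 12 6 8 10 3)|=6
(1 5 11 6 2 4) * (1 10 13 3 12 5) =[0, 1, 4, 12, 10, 11, 2, 7, 8, 9, 13, 6, 5, 3] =(2 4 10 13 3 12 5 11 6)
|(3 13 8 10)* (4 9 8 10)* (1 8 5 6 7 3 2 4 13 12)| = 12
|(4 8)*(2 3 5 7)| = |(2 3 5 7)(4 8)| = 4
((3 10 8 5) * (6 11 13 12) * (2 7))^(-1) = (2 7)(3 5 8 10)(6 12 13 11)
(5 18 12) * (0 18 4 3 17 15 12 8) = (0 18 8)(3 17 15 12 5 4) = [18, 1, 2, 17, 3, 4, 6, 7, 0, 9, 10, 11, 5, 13, 14, 12, 16, 15, 8]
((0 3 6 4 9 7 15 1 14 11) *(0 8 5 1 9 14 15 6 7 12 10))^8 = ((0 3 7 6 4 14 11 8 5 1 15 9 12 10))^8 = (0 5 7 15 4 12 11)(1 6 9 14 10 8 3)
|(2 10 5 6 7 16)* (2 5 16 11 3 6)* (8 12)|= |(2 10 16 5)(3 6 7 11)(8 12)|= 4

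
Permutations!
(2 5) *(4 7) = [0, 1, 5, 3, 7, 2, 6, 4] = (2 5)(4 7)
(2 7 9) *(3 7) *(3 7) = (2 7 9) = [0, 1, 7, 3, 4, 5, 6, 9, 8, 2]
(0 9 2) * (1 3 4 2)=(0 9 1 3 4 2)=[9, 3, 0, 4, 2, 5, 6, 7, 8, 1]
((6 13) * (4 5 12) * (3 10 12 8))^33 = (3 4)(5 10)(6 13)(8 12)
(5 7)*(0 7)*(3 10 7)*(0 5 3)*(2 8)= (2 8)(3 10 7)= [0, 1, 8, 10, 4, 5, 6, 3, 2, 9, 7]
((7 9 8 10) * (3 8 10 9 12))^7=((3 8 9 10 7 12))^7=(3 8 9 10 7 12)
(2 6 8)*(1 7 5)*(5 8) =(1 7 8 2 6 5) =[0, 7, 6, 3, 4, 1, 5, 8, 2]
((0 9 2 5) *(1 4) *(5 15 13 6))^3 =((0 9 2 15 13 6 5)(1 4))^3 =(0 15 5 2 6 9 13)(1 4)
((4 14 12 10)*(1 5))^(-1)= ((1 5)(4 14 12 10))^(-1)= (1 5)(4 10 12 14)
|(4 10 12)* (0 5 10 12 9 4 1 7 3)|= |(0 5 10 9 4 12 1 7 3)|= 9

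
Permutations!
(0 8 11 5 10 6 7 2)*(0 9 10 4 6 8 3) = (0 3)(2 9 10 8 11 5 4 6 7) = [3, 1, 9, 0, 6, 4, 7, 2, 11, 10, 8, 5]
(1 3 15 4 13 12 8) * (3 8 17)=(1 8)(3 15 4 13 12 17)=[0, 8, 2, 15, 13, 5, 6, 7, 1, 9, 10, 11, 17, 12, 14, 4, 16, 3]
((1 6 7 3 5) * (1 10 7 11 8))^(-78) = ((1 6 11 8)(3 5 10 7))^(-78) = (1 11)(3 10)(5 7)(6 8)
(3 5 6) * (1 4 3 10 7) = [0, 4, 2, 5, 3, 6, 10, 1, 8, 9, 7] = (1 4 3 5 6 10 7)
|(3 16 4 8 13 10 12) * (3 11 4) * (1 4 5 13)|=30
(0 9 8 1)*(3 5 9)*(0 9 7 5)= (0 3)(1 9 8)(5 7)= [3, 9, 2, 0, 4, 7, 6, 5, 1, 8]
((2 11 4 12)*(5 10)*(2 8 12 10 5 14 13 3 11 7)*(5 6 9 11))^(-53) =(2 7)(3 5 6 9 11 4 10 14 13)(8 12)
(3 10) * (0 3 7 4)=(0 3 10 7 4)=[3, 1, 2, 10, 0, 5, 6, 4, 8, 9, 7]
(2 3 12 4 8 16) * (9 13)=(2 3 12 4 8 16)(9 13)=[0, 1, 3, 12, 8, 5, 6, 7, 16, 13, 10, 11, 4, 9, 14, 15, 2]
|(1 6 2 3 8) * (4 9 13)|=15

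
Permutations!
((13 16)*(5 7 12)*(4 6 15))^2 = (16)(4 15 6)(5 12 7)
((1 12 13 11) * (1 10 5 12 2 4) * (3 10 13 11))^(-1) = (1 4 2)(3 13 11 12 5 10)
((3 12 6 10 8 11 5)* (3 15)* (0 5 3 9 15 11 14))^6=(15)(0 10 3)(5 8 12)(6 11 14)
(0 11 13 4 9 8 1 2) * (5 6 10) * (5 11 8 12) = [8, 2, 0, 3, 9, 6, 10, 7, 1, 12, 11, 13, 5, 4] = (0 8 1 2)(4 9 12 5 6 10 11 13)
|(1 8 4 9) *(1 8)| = 3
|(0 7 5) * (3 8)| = 6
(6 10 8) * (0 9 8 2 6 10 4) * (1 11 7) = (0 9 8 10 2 6 4)(1 11 7) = [9, 11, 6, 3, 0, 5, 4, 1, 10, 8, 2, 7]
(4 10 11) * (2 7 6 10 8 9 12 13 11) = (2 7 6 10)(4 8 9 12 13 11) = [0, 1, 7, 3, 8, 5, 10, 6, 9, 12, 2, 4, 13, 11]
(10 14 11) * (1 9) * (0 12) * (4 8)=(0 12)(1 9)(4 8)(10 14 11)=[12, 9, 2, 3, 8, 5, 6, 7, 4, 1, 14, 10, 0, 13, 11]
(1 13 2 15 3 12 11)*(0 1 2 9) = (0 1 13 9)(2 15 3 12 11) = [1, 13, 15, 12, 4, 5, 6, 7, 8, 0, 10, 2, 11, 9, 14, 3]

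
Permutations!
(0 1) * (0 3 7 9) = (0 1 3 7 9) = [1, 3, 2, 7, 4, 5, 6, 9, 8, 0]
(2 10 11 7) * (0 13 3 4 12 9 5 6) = (0 13 3 4 12 9 5 6)(2 10 11 7) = [13, 1, 10, 4, 12, 6, 0, 2, 8, 5, 11, 7, 9, 3]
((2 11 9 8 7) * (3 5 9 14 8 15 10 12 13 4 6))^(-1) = ((2 11 14 8 7)(3 5 9 15 10 12 13 4 6))^(-1) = (2 7 8 14 11)(3 6 4 13 12 10 15 9 5)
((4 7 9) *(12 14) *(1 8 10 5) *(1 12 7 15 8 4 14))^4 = (1 10 4 5 15 12 8)(7 9 14)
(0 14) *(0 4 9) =(0 14 4 9) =[14, 1, 2, 3, 9, 5, 6, 7, 8, 0, 10, 11, 12, 13, 4]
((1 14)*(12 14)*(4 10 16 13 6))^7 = (1 12 14)(4 16 6 10 13)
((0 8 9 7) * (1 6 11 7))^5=(0 11 1 8 7 6 9)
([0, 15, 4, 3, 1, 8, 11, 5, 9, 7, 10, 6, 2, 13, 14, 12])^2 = [0, 12, 1, 3, 15, 9, 6, 8, 7, 5, 10, 11, 4, 13, 14, 2]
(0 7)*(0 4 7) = (4 7) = [0, 1, 2, 3, 7, 5, 6, 4]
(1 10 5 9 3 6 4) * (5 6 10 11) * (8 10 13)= [0, 11, 2, 13, 1, 9, 4, 7, 10, 3, 6, 5, 12, 8]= (1 11 5 9 3 13 8 10 6 4)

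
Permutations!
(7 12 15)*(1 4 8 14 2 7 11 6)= (1 4 8 14 2 7 12 15 11 6)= [0, 4, 7, 3, 8, 5, 1, 12, 14, 9, 10, 6, 15, 13, 2, 11]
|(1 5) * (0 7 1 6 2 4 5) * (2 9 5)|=|(0 7 1)(2 4)(5 6 9)|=6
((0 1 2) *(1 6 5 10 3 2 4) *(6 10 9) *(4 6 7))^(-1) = ((0 10 3 2)(1 6 5 9 7 4))^(-1) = (0 2 3 10)(1 4 7 9 5 6)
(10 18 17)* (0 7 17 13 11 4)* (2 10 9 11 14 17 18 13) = (0 7 18 2 10 13 14 17 9 11 4) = [7, 1, 10, 3, 0, 5, 6, 18, 8, 11, 13, 4, 12, 14, 17, 15, 16, 9, 2]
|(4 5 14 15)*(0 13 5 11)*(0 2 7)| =9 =|(0 13 5 14 15 4 11 2 7)|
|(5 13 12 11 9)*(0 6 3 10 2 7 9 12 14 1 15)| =12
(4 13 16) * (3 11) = [0, 1, 2, 11, 13, 5, 6, 7, 8, 9, 10, 3, 12, 16, 14, 15, 4] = (3 11)(4 13 16)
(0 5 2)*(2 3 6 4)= (0 5 3 6 4 2)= [5, 1, 0, 6, 2, 3, 4]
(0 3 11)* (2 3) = [2, 1, 3, 11, 4, 5, 6, 7, 8, 9, 10, 0] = (0 2 3 11)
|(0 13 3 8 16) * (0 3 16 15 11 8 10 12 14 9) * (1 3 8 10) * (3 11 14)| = 35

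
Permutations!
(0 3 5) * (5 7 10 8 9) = (0 3 7 10 8 9 5) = [3, 1, 2, 7, 4, 0, 6, 10, 9, 5, 8]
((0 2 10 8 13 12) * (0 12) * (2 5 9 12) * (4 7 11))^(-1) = (0 13 8 10 2 12 9 5)(4 11 7) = ((0 5 9 12 2 10 8 13)(4 7 11))^(-1)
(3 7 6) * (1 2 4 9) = [0, 2, 4, 7, 9, 5, 3, 6, 8, 1] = (1 2 4 9)(3 7 6)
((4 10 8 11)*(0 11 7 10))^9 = (11)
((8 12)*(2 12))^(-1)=(2 8 12)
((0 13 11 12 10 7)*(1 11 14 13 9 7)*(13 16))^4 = ((0 9 7)(1 11 12 10)(13 14 16))^4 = (0 9 7)(13 14 16)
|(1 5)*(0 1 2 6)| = |(0 1 5 2 6)| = 5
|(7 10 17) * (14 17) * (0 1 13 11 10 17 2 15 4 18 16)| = 22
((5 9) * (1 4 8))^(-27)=(5 9)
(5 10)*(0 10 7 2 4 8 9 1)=[10, 0, 4, 3, 8, 7, 6, 2, 9, 1, 5]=(0 10 5 7 2 4 8 9 1)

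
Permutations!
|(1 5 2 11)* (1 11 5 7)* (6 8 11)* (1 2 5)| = |(1 7 2)(6 8 11)| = 3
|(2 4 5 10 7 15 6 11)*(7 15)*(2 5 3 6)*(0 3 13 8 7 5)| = 8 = |(0 3 6 11)(2 4 13 8 7 5 10 15)|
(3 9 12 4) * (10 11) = (3 9 12 4)(10 11) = [0, 1, 2, 9, 3, 5, 6, 7, 8, 12, 11, 10, 4]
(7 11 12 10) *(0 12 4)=(0 12 10 7 11 4)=[12, 1, 2, 3, 0, 5, 6, 11, 8, 9, 7, 4, 10]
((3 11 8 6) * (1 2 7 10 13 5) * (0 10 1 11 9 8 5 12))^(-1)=((0 10 13 12)(1 2 7)(3 9 8 6)(5 11))^(-1)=(0 12 13 10)(1 7 2)(3 6 8 9)(5 11)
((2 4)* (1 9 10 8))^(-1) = (1 8 10 9)(2 4)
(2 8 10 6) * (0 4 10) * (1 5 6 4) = (0 1 5 6 2 8)(4 10) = [1, 5, 8, 3, 10, 6, 2, 7, 0, 9, 4]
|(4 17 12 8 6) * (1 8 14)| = 7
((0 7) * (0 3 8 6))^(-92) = ((0 7 3 8 6))^(-92) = (0 8 7 6 3)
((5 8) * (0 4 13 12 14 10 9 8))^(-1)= ((0 4 13 12 14 10 9 8 5))^(-1)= (0 5 8 9 10 14 12 13 4)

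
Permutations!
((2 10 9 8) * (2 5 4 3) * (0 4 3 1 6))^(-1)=(0 6 1 4)(2 3 5 8 9 10)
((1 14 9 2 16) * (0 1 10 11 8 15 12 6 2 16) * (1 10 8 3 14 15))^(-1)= ((0 10 11 3 14 9 16 8 1 15 12 6 2))^(-1)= (0 2 6 12 15 1 8 16 9 14 3 11 10)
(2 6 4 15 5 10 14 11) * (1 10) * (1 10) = [0, 1, 6, 3, 15, 10, 4, 7, 8, 9, 14, 2, 12, 13, 11, 5] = (2 6 4 15 5 10 14 11)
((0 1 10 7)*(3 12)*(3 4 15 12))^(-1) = (0 7 10 1)(4 12 15)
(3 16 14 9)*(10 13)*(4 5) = [0, 1, 2, 16, 5, 4, 6, 7, 8, 3, 13, 11, 12, 10, 9, 15, 14] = (3 16 14 9)(4 5)(10 13)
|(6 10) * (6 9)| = |(6 10 9)| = 3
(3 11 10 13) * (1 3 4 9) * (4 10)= (1 3 11 4 9)(10 13)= [0, 3, 2, 11, 9, 5, 6, 7, 8, 1, 13, 4, 12, 10]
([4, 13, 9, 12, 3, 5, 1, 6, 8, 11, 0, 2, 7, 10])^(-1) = [10, 6, 11, 4, 0, 5, 7, 12, 8, 2, 13, 9, 3, 1]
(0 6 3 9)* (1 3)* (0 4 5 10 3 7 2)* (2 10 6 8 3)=(0 8 3 9 4 5 6 1 7 10 2)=[8, 7, 0, 9, 5, 6, 1, 10, 3, 4, 2]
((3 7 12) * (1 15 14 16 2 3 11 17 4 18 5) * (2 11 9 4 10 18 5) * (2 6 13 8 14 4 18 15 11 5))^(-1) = ((1 11 17 10 15 4 2 3 7 12 9 18 6 13 8 14 16 5))^(-1) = (1 5 16 14 8 13 6 18 9 12 7 3 2 4 15 10 17 11)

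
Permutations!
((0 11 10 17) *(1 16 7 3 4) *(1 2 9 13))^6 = ((0 11 10 17)(1 16 7 3 4 2 9 13))^6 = (0 10)(1 9 4 7)(2 3 16 13)(11 17)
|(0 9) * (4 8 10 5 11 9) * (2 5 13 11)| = 14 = |(0 4 8 10 13 11 9)(2 5)|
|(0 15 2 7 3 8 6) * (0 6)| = |(0 15 2 7 3 8)| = 6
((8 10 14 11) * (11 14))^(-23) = (14)(8 10 11)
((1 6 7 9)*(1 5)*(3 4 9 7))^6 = ((1 6 3 4 9 5))^6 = (9)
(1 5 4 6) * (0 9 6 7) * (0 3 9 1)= (0 1 5 4 7 3 9 6)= [1, 5, 2, 9, 7, 4, 0, 3, 8, 6]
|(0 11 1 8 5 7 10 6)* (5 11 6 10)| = |(0 6)(1 8 11)(5 7)| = 6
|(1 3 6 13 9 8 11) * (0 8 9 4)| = 8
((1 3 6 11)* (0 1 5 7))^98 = (11)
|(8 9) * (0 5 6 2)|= |(0 5 6 2)(8 9)|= 4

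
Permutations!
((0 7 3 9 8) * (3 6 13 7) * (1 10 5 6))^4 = ((0 3 9 8)(1 10 5 6 13 7))^4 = (1 13 5)(6 10 7)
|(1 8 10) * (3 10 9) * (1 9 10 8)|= |(3 8 10 9)|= 4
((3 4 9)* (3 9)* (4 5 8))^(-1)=(9)(3 4 8 5)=((9)(3 5 8 4))^(-1)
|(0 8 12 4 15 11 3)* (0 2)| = 8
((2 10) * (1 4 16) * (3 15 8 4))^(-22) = (1 15 4)(3 8 16)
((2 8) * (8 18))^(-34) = (2 8 18)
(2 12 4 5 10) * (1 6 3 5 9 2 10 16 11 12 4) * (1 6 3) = (1 3 5 16 11 12 6)(2 4 9) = [0, 3, 4, 5, 9, 16, 1, 7, 8, 2, 10, 12, 6, 13, 14, 15, 11]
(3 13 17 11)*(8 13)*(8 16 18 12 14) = (3 16 18 12 14 8 13 17 11) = [0, 1, 2, 16, 4, 5, 6, 7, 13, 9, 10, 3, 14, 17, 8, 15, 18, 11, 12]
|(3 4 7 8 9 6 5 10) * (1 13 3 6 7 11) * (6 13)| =|(1 6 5 10 13 3 4 11)(7 8 9)| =24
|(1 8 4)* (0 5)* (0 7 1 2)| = 7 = |(0 5 7 1 8 4 2)|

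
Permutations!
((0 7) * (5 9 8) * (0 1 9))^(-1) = (0 5 8 9 1 7) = ((0 7 1 9 8 5))^(-1)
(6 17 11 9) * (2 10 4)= (2 10 4)(6 17 11 9)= [0, 1, 10, 3, 2, 5, 17, 7, 8, 6, 4, 9, 12, 13, 14, 15, 16, 11]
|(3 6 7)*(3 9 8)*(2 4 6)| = 7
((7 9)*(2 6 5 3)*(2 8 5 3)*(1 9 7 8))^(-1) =(1 3 6 2 5 8 9) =((1 9 8 5 2 6 3))^(-1)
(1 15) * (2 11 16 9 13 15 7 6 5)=(1 7 6 5 2 11 16 9 13 15)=[0, 7, 11, 3, 4, 2, 5, 6, 8, 13, 10, 16, 12, 15, 14, 1, 9]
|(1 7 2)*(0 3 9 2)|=|(0 3 9 2 1 7)|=6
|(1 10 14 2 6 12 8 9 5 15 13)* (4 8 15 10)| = 12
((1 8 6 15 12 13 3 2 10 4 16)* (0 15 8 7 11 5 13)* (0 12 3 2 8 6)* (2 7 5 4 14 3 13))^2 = (0 13 11 16 5 10 3)(1 2 14 8 15 7 4)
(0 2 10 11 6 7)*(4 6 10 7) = (0 2 7)(4 6)(10 11) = [2, 1, 7, 3, 6, 5, 4, 0, 8, 9, 11, 10]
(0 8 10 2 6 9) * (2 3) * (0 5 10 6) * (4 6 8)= [4, 1, 0, 2, 6, 10, 9, 7, 8, 5, 3]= (0 4 6 9 5 10 3 2)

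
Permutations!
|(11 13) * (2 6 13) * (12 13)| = 5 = |(2 6 12 13 11)|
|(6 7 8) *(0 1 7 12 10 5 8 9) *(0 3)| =|(0 1 7 9 3)(5 8 6 12 10)| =5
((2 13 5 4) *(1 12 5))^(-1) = ((1 12 5 4 2 13))^(-1) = (1 13 2 4 5 12)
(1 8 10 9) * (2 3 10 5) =(1 8 5 2 3 10 9) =[0, 8, 3, 10, 4, 2, 6, 7, 5, 1, 9]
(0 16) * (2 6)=[16, 1, 6, 3, 4, 5, 2, 7, 8, 9, 10, 11, 12, 13, 14, 15, 0]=(0 16)(2 6)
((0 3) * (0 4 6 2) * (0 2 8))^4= (0 8 6 4 3)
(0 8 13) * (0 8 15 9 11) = (0 15 9 11)(8 13) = [15, 1, 2, 3, 4, 5, 6, 7, 13, 11, 10, 0, 12, 8, 14, 9]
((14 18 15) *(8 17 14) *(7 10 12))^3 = (8 18 17 15 14)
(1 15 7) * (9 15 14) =[0, 14, 2, 3, 4, 5, 6, 1, 8, 15, 10, 11, 12, 13, 9, 7] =(1 14 9 15 7)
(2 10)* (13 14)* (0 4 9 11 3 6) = (0 4 9 11 3 6)(2 10)(13 14) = [4, 1, 10, 6, 9, 5, 0, 7, 8, 11, 2, 3, 12, 14, 13]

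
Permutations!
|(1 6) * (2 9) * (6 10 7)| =4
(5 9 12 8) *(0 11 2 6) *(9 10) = (0 11 2 6)(5 10 9 12 8) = [11, 1, 6, 3, 4, 10, 0, 7, 5, 12, 9, 2, 8]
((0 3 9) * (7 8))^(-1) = (0 9 3)(7 8)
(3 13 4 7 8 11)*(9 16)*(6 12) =(3 13 4 7 8 11)(6 12)(9 16) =[0, 1, 2, 13, 7, 5, 12, 8, 11, 16, 10, 3, 6, 4, 14, 15, 9]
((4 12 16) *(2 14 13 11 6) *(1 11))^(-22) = (1 6 14)(2 13 11)(4 16 12)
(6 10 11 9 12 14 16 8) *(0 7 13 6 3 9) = (0 7 13 6 10 11)(3 9 12 14 16 8) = [7, 1, 2, 9, 4, 5, 10, 13, 3, 12, 11, 0, 14, 6, 16, 15, 8]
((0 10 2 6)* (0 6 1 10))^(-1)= (1 2 10)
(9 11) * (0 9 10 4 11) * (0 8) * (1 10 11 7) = [9, 10, 2, 3, 7, 5, 6, 1, 0, 8, 4, 11] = (11)(0 9 8)(1 10 4 7)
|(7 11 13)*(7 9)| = 4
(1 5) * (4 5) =[0, 4, 2, 3, 5, 1] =(1 4 5)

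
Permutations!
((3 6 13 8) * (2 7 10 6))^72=((2 7 10 6 13 8 3))^72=(2 10 13 3 7 6 8)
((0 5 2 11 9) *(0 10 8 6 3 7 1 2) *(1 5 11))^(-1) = (0 5 7 3 6 8 10 9 11)(1 2)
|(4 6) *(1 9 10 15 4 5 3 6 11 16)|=|(1 9 10 15 4 11 16)(3 6 5)|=21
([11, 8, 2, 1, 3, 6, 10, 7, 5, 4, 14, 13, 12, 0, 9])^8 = [13, 3, 2, 4, 9, 8, 5, 7, 1, 14, 6, 0, 12, 11, 10]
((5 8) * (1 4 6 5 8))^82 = (8)(1 6)(4 5)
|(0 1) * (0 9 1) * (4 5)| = 2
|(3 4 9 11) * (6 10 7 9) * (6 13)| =8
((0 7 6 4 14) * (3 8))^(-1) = ((0 7 6 4 14)(3 8))^(-1) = (0 14 4 6 7)(3 8)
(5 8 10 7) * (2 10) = (2 10 7 5 8) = [0, 1, 10, 3, 4, 8, 6, 5, 2, 9, 7]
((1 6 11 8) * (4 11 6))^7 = ((1 4 11 8))^7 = (1 8 11 4)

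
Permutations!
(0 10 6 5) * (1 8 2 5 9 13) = (0 10 6 9 13 1 8 2 5) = [10, 8, 5, 3, 4, 0, 9, 7, 2, 13, 6, 11, 12, 1]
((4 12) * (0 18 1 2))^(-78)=((0 18 1 2)(4 12))^(-78)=(0 1)(2 18)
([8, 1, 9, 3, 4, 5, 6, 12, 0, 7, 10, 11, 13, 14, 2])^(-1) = [8, 1, 14, 3, 4, 5, 6, 9, 0, 2, 10, 11, 7, 12, 13]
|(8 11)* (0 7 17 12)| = |(0 7 17 12)(8 11)| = 4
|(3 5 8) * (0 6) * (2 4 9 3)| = 6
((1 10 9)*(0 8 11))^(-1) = (0 11 8)(1 9 10)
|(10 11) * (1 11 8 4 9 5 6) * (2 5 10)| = |(1 11 2 5 6)(4 9 10 8)| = 20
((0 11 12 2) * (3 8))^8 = ((0 11 12 2)(3 8))^8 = (12)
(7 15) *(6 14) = (6 14)(7 15) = [0, 1, 2, 3, 4, 5, 14, 15, 8, 9, 10, 11, 12, 13, 6, 7]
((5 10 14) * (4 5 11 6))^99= ((4 5 10 14 11 6))^99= (4 14)(5 11)(6 10)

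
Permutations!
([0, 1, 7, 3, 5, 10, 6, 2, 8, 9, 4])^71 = [0, 1, 7, 3, 10, 4, 6, 2, 8, 9, 5]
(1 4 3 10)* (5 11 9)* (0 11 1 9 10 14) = (0 11 10 9 5 1 4 3 14) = [11, 4, 2, 14, 3, 1, 6, 7, 8, 5, 9, 10, 12, 13, 0]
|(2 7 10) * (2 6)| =4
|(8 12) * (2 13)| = 2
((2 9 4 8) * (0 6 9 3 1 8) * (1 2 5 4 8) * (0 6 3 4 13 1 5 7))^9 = (13)(0 3 2 4 6 9 8 7)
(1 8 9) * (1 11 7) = [0, 8, 2, 3, 4, 5, 6, 1, 9, 11, 10, 7] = (1 8 9 11 7)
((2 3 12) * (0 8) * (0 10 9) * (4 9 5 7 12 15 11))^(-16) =((0 8 10 5 7 12 2 3 15 11 4 9))^(-16) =(0 15 7)(2 10 4)(3 5 9)(8 11 12)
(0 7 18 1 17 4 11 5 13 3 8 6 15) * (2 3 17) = [7, 2, 3, 8, 11, 13, 15, 18, 6, 9, 10, 5, 12, 17, 14, 0, 16, 4, 1] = (0 7 18 1 2 3 8 6 15)(4 11 5 13 17)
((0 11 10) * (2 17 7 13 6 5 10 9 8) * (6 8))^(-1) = ((0 11 9 6 5 10)(2 17 7 13 8))^(-1) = (0 10 5 6 9 11)(2 8 13 7 17)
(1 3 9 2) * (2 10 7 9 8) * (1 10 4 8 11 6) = (1 3 11 6)(2 10 7 9 4 8) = [0, 3, 10, 11, 8, 5, 1, 9, 2, 4, 7, 6]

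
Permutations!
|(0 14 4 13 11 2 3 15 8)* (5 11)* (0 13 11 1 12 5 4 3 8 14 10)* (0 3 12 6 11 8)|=33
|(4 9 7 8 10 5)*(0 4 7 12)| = 4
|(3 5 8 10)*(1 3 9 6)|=|(1 3 5 8 10 9 6)|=7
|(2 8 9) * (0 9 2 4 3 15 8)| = |(0 9 4 3 15 8 2)| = 7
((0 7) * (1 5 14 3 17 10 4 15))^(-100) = (1 17)(3 15)(4 14)(5 10)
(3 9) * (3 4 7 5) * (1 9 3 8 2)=[0, 9, 1, 3, 7, 8, 6, 5, 2, 4]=(1 9 4 7 5 8 2)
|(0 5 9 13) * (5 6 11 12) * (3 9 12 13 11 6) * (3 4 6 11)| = 10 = |(0 4 6 11 13)(3 9)(5 12)|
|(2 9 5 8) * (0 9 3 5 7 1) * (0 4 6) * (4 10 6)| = 12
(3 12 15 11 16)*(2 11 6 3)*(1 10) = (1 10)(2 11 16)(3 12 15 6) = [0, 10, 11, 12, 4, 5, 3, 7, 8, 9, 1, 16, 15, 13, 14, 6, 2]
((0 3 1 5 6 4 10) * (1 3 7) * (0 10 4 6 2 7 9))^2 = ((10)(0 9)(1 5 2 7))^2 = (10)(1 2)(5 7)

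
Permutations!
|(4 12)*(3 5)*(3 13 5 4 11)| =|(3 4 12 11)(5 13)| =4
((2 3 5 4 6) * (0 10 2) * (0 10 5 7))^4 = ((0 5 4 6 10 2 3 7))^4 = (0 10)(2 5)(3 4)(6 7)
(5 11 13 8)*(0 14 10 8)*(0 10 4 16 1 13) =(0 14 4 16 1 13 10 8 5 11) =[14, 13, 2, 3, 16, 11, 6, 7, 5, 9, 8, 0, 12, 10, 4, 15, 1]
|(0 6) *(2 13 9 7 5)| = 10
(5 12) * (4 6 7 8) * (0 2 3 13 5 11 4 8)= (0 2 3 13 5 12 11 4 6 7)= [2, 1, 3, 13, 6, 12, 7, 0, 8, 9, 10, 4, 11, 5]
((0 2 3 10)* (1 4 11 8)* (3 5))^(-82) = (0 3 2 10 5)(1 11)(4 8)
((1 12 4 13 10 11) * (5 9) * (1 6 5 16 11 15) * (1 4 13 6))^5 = (1 4 11 15 16 10 9 13 5 12 6)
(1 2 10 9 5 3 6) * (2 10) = (1 10 9 5 3 6) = [0, 10, 2, 6, 4, 3, 1, 7, 8, 5, 9]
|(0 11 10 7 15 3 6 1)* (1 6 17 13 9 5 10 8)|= |(0 11 8 1)(3 17 13 9 5 10 7 15)|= 8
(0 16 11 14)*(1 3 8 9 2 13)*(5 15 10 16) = (0 5 15 10 16 11 14)(1 3 8 9 2 13) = [5, 3, 13, 8, 4, 15, 6, 7, 9, 2, 16, 14, 12, 1, 0, 10, 11]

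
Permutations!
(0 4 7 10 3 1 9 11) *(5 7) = (0 4 5 7 10 3 1 9 11) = [4, 9, 2, 1, 5, 7, 6, 10, 8, 11, 3, 0]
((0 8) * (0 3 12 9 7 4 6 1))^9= (12)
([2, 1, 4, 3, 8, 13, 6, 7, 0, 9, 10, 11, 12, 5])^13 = (0 2 4 8)(5 13)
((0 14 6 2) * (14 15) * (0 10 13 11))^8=(15)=((0 15 14 6 2 10 13 11))^8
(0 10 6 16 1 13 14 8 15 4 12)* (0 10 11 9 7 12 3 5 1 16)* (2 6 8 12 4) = (16)(0 11 9 7 4 3 5 1 13 14 12 10 8 15 2 6) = [11, 13, 6, 5, 3, 1, 0, 4, 15, 7, 8, 9, 10, 14, 12, 2, 16]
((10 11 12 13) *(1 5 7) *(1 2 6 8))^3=((1 5 7 2 6 8)(10 11 12 13))^3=(1 2)(5 6)(7 8)(10 13 12 11)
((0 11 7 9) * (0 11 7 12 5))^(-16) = (0 9 12)(5 7 11)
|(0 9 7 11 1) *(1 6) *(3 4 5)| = 6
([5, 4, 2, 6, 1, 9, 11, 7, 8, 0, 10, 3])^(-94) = [9, 1, 2, 11, 4, 0, 3, 7, 8, 5, 10, 6]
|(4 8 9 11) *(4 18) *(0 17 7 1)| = 20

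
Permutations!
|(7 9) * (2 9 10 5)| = |(2 9 7 10 5)| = 5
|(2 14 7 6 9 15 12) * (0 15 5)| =|(0 15 12 2 14 7 6 9 5)| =9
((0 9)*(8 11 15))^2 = (8 15 11)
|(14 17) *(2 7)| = |(2 7)(14 17)| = 2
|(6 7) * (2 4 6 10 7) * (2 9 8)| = 10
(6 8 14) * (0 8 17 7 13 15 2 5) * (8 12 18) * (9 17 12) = [9, 1, 5, 3, 4, 0, 12, 13, 14, 17, 10, 11, 18, 15, 6, 2, 16, 7, 8] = (0 9 17 7 13 15 2 5)(6 12 18 8 14)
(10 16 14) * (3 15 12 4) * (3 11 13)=[0, 1, 2, 15, 11, 5, 6, 7, 8, 9, 16, 13, 4, 3, 10, 12, 14]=(3 15 12 4 11 13)(10 16 14)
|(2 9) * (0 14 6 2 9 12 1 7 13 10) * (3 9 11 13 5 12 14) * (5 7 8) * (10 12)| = 30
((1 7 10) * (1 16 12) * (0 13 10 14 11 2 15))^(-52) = (0 16 7 2 13 12 14 15 10 1 11)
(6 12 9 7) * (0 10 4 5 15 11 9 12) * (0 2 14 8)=(0 10 4 5 15 11 9 7 6 2 14 8)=[10, 1, 14, 3, 5, 15, 2, 6, 0, 7, 4, 9, 12, 13, 8, 11]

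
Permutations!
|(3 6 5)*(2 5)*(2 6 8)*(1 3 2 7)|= 4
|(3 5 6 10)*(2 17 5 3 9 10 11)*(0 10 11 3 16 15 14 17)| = |(0 10 9 11 2)(3 16 15 14 17 5 6)| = 35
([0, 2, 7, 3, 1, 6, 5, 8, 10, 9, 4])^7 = (1 2 7 8 10 4)(5 6)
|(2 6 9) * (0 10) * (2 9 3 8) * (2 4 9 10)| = |(0 2 6 3 8 4 9 10)| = 8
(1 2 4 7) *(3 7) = (1 2 4 3 7) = [0, 2, 4, 7, 3, 5, 6, 1]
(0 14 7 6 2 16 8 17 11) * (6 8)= (0 14 7 8 17 11)(2 16 6)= [14, 1, 16, 3, 4, 5, 2, 8, 17, 9, 10, 0, 12, 13, 7, 15, 6, 11]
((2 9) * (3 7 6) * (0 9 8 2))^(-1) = ((0 9)(2 8)(3 7 6))^(-1) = (0 9)(2 8)(3 6 7)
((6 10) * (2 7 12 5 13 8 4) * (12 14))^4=(2 5)(4 12)(7 13)(8 14)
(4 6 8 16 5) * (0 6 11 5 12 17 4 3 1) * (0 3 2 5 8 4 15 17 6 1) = [1, 3, 5, 0, 11, 2, 4, 7, 16, 9, 10, 8, 6, 13, 14, 17, 12, 15] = (0 1 3)(2 5)(4 11 8 16 12 6)(15 17)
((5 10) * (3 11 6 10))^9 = ((3 11 6 10 5))^9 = (3 5 10 6 11)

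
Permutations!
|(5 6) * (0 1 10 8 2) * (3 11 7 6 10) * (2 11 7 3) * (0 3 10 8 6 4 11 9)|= 12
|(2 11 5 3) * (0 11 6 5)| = |(0 11)(2 6 5 3)| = 4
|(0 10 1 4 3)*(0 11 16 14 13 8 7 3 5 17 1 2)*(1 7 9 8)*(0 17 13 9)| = |(0 10 2 17 7 3 11 16 14 9 8)(1 4 5 13)| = 44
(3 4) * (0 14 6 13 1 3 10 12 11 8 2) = (0 14 6 13 1 3 4 10 12 11 8 2) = [14, 3, 0, 4, 10, 5, 13, 7, 2, 9, 12, 8, 11, 1, 6]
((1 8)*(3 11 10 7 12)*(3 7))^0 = ((1 8)(3 11 10)(7 12))^0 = (12)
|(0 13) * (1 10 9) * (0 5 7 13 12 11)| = 3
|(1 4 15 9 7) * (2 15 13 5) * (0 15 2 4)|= 15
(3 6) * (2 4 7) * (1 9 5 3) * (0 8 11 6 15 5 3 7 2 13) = [8, 9, 4, 15, 2, 7, 1, 13, 11, 3, 10, 6, 12, 0, 14, 5] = (0 8 11 6 1 9 3 15 5 7 13)(2 4)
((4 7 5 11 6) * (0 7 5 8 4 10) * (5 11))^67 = ((0 7 8 4 11 6 10))^67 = (0 11 7 6 8 10 4)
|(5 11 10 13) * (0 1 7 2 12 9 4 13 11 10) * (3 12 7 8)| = 22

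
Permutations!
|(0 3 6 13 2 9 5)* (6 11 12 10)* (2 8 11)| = |(0 3 2 9 5)(6 13 8 11 12 10)| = 30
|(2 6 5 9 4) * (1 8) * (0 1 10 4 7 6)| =|(0 1 8 10 4 2)(5 9 7 6)| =12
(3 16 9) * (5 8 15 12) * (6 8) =(3 16 9)(5 6 8 15 12) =[0, 1, 2, 16, 4, 6, 8, 7, 15, 3, 10, 11, 5, 13, 14, 12, 9]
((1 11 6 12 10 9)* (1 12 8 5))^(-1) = ((1 11 6 8 5)(9 12 10))^(-1) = (1 5 8 6 11)(9 10 12)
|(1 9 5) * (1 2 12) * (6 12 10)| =7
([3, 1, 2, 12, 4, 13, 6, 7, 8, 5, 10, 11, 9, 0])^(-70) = (0 12 5)(3 9 13)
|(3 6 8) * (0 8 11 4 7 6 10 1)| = |(0 8 3 10 1)(4 7 6 11)| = 20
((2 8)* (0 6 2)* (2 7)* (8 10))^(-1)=((0 6 7 2 10 8))^(-1)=(0 8 10 2 7 6)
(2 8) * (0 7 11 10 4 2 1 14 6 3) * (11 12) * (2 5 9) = (0 7 12 11 10 4 5 9 2 8 1 14 6 3) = [7, 14, 8, 0, 5, 9, 3, 12, 1, 2, 4, 10, 11, 13, 6]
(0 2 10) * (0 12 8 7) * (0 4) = (0 2 10 12 8 7 4) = [2, 1, 10, 3, 0, 5, 6, 4, 7, 9, 12, 11, 8]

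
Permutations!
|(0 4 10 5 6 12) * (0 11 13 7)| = |(0 4 10 5 6 12 11 13 7)| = 9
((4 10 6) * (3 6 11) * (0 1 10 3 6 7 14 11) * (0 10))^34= (3 6 14)(4 11 7)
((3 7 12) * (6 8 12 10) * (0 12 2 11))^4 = (0 10 11 7 2 3 8 12 6)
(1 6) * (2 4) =(1 6)(2 4) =[0, 6, 4, 3, 2, 5, 1]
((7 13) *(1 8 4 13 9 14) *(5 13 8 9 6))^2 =(1 14 9)(5 7)(6 13)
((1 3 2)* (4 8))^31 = ((1 3 2)(4 8))^31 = (1 3 2)(4 8)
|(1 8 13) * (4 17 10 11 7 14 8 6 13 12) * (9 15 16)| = 24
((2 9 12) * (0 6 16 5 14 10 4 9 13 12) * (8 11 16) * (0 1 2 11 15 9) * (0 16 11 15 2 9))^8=((0 6 8 2 13 12 15)(1 9)(4 16 5 14 10))^8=(0 6 8 2 13 12 15)(4 14 16 10 5)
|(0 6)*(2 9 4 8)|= 4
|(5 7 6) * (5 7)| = 2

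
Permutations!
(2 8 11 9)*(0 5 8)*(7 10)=(0 5 8 11 9 2)(7 10)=[5, 1, 0, 3, 4, 8, 6, 10, 11, 2, 7, 9]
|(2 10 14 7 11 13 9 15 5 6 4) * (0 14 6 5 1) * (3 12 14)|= 20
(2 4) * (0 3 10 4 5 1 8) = (0 3 10 4 2 5 1 8) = [3, 8, 5, 10, 2, 1, 6, 7, 0, 9, 4]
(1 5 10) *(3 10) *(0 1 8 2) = [1, 5, 0, 10, 4, 3, 6, 7, 2, 9, 8] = (0 1 5 3 10 8 2)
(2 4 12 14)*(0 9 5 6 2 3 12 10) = (0 9 5 6 2 4 10)(3 12 14) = [9, 1, 4, 12, 10, 6, 2, 7, 8, 5, 0, 11, 14, 13, 3]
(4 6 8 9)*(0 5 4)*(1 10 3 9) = (0 5 4 6 8 1 10 3 9) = [5, 10, 2, 9, 6, 4, 8, 7, 1, 0, 3]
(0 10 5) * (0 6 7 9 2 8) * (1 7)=(0 10 5 6 1 7 9 2 8)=[10, 7, 8, 3, 4, 6, 1, 9, 0, 2, 5]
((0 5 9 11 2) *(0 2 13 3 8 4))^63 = (0 4 8 3 13 11 9 5)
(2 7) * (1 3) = (1 3)(2 7) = [0, 3, 7, 1, 4, 5, 6, 2]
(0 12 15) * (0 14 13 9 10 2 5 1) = [12, 0, 5, 3, 4, 1, 6, 7, 8, 10, 2, 11, 15, 9, 13, 14] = (0 12 15 14 13 9 10 2 5 1)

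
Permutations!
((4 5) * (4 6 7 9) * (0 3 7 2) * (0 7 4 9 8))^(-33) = (9)(0 8 7 2 6 5 4 3)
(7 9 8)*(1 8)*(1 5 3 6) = [0, 8, 2, 6, 4, 3, 1, 9, 7, 5] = (1 8 7 9 5 3 6)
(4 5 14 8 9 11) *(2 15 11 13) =(2 15 11 4 5 14 8 9 13) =[0, 1, 15, 3, 5, 14, 6, 7, 9, 13, 10, 4, 12, 2, 8, 11]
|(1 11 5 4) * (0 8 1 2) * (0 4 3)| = 6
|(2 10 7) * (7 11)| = |(2 10 11 7)| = 4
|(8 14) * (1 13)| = 2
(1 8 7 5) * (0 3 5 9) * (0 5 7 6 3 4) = (0 4)(1 8 6 3 7 9 5) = [4, 8, 2, 7, 0, 1, 3, 9, 6, 5]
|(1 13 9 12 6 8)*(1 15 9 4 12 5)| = |(1 13 4 12 6 8 15 9 5)| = 9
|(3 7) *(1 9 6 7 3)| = 4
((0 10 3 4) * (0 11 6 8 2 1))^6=((0 10 3 4 11 6 8 2 1))^6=(0 8 4)(1 6 3)(2 11 10)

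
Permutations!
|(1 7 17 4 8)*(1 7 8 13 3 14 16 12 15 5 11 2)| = |(1 8 7 17 4 13 3 14 16 12 15 5 11 2)| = 14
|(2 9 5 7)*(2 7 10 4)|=5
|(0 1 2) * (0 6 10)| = 5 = |(0 1 2 6 10)|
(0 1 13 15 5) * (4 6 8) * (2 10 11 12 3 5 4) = (0 1 13 15 4 6 8 2 10 11 12 3 5) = [1, 13, 10, 5, 6, 0, 8, 7, 2, 9, 11, 12, 3, 15, 14, 4]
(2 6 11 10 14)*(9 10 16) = (2 6 11 16 9 10 14) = [0, 1, 6, 3, 4, 5, 11, 7, 8, 10, 14, 16, 12, 13, 2, 15, 9]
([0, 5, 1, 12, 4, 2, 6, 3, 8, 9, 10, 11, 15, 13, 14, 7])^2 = [0, 2, 5, 15, 4, 1, 6, 12, 8, 9, 10, 11, 7, 13, 14, 3]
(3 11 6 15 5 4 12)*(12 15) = (3 11 6 12)(4 15 5) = [0, 1, 2, 11, 15, 4, 12, 7, 8, 9, 10, 6, 3, 13, 14, 5]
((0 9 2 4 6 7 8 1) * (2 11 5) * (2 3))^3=(0 5 4 8 9 3 6 1 11 2 7)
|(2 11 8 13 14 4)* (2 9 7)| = |(2 11 8 13 14 4 9 7)| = 8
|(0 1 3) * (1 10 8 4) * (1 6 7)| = 8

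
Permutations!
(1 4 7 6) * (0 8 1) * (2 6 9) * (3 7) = (0 8 1 4 3 7 9 2 6) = [8, 4, 6, 7, 3, 5, 0, 9, 1, 2]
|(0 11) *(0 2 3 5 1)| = 6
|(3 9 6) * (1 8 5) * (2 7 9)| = |(1 8 5)(2 7 9 6 3)| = 15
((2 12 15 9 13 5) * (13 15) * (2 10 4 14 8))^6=(15)(2 14 10 13)(4 5 12 8)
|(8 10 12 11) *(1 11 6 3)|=7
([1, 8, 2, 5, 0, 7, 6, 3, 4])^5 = [1, 8, 2, 7, 0, 3, 6, 5, 4]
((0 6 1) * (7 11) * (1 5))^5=(0 6 5 1)(7 11)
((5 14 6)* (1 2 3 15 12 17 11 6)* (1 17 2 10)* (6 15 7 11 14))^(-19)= (1 10)(2 12 15 11 7 3)(5 6)(14 17)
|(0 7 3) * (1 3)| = |(0 7 1 3)| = 4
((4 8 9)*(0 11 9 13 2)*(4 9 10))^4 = (0 8 11 13 10 2 4)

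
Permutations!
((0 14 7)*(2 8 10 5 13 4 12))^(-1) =(0 7 14)(2 12 4 13 5 10 8)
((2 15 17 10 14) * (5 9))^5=(17)(5 9)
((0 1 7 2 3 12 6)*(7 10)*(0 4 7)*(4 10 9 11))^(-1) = ((0 1 9 11 4 7 2 3 12 6 10))^(-1) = (0 10 6 12 3 2 7 4 11 9 1)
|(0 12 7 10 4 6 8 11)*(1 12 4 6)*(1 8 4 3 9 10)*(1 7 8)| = |(0 3 9 10 6 4 1 12 8 11)| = 10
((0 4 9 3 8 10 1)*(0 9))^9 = (0 4)(1 10 8 3 9)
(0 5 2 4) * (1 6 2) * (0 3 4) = (0 5 1 6 2)(3 4) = [5, 6, 0, 4, 3, 1, 2]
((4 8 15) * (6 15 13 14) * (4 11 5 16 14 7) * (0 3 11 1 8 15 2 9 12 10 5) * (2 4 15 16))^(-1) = ((0 3 11)(1 8 13 7 15)(2 9 12 10 5)(4 16 14 6))^(-1) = (0 11 3)(1 15 7 13 8)(2 5 10 12 9)(4 6 14 16)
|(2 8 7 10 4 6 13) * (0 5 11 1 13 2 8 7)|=30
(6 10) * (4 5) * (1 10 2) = (1 10 6 2)(4 5) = [0, 10, 1, 3, 5, 4, 2, 7, 8, 9, 6]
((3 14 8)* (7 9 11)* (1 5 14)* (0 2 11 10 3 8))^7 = (0 1 9 2 5 10 11 14 3 7)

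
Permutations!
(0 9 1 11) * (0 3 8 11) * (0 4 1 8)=(0 9 8 11 3)(1 4)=[9, 4, 2, 0, 1, 5, 6, 7, 11, 8, 10, 3]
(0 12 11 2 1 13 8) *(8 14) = [12, 13, 1, 3, 4, 5, 6, 7, 0, 9, 10, 2, 11, 14, 8] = (0 12 11 2 1 13 14 8)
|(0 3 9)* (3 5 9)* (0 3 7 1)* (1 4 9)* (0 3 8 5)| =7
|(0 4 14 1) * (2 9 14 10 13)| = |(0 4 10 13 2 9 14 1)| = 8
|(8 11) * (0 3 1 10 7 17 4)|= |(0 3 1 10 7 17 4)(8 11)|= 14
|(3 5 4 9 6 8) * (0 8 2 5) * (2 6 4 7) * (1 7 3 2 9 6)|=5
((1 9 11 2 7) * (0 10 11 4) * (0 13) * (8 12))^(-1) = (0 13 4 9 1 7 2 11 10)(8 12)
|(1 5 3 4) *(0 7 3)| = |(0 7 3 4 1 5)| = 6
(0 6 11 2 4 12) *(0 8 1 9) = (0 6 11 2 4 12 8 1 9) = [6, 9, 4, 3, 12, 5, 11, 7, 1, 0, 10, 2, 8]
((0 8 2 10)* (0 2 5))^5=(0 5 8)(2 10)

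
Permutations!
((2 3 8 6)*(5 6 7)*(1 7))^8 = (1 7 5 6 2 3 8)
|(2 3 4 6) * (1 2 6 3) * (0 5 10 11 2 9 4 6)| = |(0 5 10 11 2 1 9 4 3 6)| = 10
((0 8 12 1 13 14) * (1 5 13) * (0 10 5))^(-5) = (0 8 12)(5 10 14 13) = ((0 8 12)(5 13 14 10))^(-5)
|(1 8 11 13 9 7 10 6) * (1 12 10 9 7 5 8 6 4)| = |(1 6 12 10 4)(5 8 11 13 7 9)| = 30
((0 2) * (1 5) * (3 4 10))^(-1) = (0 2)(1 5)(3 10 4)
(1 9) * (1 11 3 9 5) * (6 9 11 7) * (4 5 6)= (1 6 9 7 4 5)(3 11)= [0, 6, 2, 11, 5, 1, 9, 4, 8, 7, 10, 3]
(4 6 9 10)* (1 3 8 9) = (1 3 8 9 10 4 6) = [0, 3, 2, 8, 6, 5, 1, 7, 9, 10, 4]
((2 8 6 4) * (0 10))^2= (10)(2 6)(4 8)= ((0 10)(2 8 6 4))^2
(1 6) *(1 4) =(1 6 4) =[0, 6, 2, 3, 1, 5, 4]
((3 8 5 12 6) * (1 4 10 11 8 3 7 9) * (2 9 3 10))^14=(1 2)(3 6 5 11)(4 9)(7 12 8 10)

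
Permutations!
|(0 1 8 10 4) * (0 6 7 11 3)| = 9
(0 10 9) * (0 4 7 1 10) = (1 10 9 4 7) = [0, 10, 2, 3, 7, 5, 6, 1, 8, 4, 9]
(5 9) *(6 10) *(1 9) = [0, 9, 2, 3, 4, 1, 10, 7, 8, 5, 6] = (1 9 5)(6 10)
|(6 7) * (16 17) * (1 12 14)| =|(1 12 14)(6 7)(16 17)| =6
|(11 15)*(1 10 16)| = 6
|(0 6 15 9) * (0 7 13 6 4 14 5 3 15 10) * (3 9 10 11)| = 12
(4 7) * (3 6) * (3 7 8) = (3 6 7 4 8) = [0, 1, 2, 6, 8, 5, 7, 4, 3]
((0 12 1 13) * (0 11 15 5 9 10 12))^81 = ((1 13 11 15 5 9 10 12))^81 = (1 13 11 15 5 9 10 12)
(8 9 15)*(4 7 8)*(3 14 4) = (3 14 4 7 8 9 15) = [0, 1, 2, 14, 7, 5, 6, 8, 9, 15, 10, 11, 12, 13, 4, 3]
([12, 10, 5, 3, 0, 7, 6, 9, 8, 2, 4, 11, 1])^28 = (0 10 12 4 1)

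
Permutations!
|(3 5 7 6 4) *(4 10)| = 6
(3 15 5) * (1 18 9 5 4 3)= (1 18 9 5)(3 15 4)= [0, 18, 2, 15, 3, 1, 6, 7, 8, 5, 10, 11, 12, 13, 14, 4, 16, 17, 9]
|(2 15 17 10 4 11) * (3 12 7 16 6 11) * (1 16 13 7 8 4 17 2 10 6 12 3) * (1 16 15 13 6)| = 36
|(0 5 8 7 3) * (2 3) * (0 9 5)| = |(2 3 9 5 8 7)| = 6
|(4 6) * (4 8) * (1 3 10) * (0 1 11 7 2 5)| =24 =|(0 1 3 10 11 7 2 5)(4 6 8)|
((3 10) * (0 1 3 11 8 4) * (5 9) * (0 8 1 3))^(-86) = ((0 3 10 11 1)(4 8)(5 9))^(-86) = (0 1 11 10 3)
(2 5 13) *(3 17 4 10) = (2 5 13)(3 17 4 10) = [0, 1, 5, 17, 10, 13, 6, 7, 8, 9, 3, 11, 12, 2, 14, 15, 16, 4]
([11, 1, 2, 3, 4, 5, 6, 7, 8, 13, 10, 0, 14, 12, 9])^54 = (9 12)(13 14)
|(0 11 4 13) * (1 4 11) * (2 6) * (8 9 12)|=|(0 1 4 13)(2 6)(8 9 12)|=12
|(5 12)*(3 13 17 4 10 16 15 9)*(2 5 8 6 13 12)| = |(2 5)(3 12 8 6 13 17 4 10 16 15 9)| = 22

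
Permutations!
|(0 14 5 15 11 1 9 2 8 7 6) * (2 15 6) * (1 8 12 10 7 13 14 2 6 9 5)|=24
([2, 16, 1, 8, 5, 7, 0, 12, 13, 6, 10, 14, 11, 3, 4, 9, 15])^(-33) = [1, 15, 16, 3, 12, 11, 2, 14, 8, 0, 10, 5, 4, 13, 7, 6, 9]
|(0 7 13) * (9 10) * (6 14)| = |(0 7 13)(6 14)(9 10)| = 6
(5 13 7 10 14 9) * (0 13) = (0 13 7 10 14 9 5) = [13, 1, 2, 3, 4, 0, 6, 10, 8, 5, 14, 11, 12, 7, 9]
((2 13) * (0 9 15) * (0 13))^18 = (0 13 9 2 15)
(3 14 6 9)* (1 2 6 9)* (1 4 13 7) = (1 2 6 4 13 7)(3 14 9) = [0, 2, 6, 14, 13, 5, 4, 1, 8, 3, 10, 11, 12, 7, 9]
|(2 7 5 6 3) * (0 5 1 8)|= 8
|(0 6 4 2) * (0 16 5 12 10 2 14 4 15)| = |(0 6 15)(2 16 5 12 10)(4 14)| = 30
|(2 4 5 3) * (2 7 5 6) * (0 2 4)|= 6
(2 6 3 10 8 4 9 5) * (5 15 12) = (2 6 3 10 8 4 9 15 12 5) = [0, 1, 6, 10, 9, 2, 3, 7, 4, 15, 8, 11, 5, 13, 14, 12]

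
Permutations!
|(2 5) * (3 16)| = |(2 5)(3 16)| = 2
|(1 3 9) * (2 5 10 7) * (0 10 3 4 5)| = |(0 10 7 2)(1 4 5 3 9)| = 20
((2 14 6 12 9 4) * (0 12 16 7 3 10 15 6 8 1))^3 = (0 4 8 12 2 1 9 14)(3 6)(7 15)(10 16) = ((0 12 9 4 2 14 8 1)(3 10 15 6 16 7))^3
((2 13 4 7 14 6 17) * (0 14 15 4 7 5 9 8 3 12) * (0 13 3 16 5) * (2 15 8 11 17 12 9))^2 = (0 6 13 8 5 3 11 15)(2 9 17 4 14 12 7 16)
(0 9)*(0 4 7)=[9, 1, 2, 3, 7, 5, 6, 0, 8, 4]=(0 9 4 7)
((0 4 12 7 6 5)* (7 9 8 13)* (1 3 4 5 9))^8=((0 5)(1 3 4 12)(6 9 8 13 7))^8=(6 13 9 7 8)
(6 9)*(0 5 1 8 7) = (0 5 1 8 7)(6 9) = [5, 8, 2, 3, 4, 1, 9, 0, 7, 6]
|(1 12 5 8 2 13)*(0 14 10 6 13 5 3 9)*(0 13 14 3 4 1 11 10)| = |(0 3 9 13 11 10 6 14)(1 12 4)(2 5 8)| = 24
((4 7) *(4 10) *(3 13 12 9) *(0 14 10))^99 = ((0 14 10 4 7)(3 13 12 9))^99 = (0 7 4 10 14)(3 9 12 13)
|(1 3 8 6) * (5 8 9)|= |(1 3 9 5 8 6)|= 6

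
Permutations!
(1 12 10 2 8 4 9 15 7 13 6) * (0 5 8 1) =[5, 12, 1, 3, 9, 8, 0, 13, 4, 15, 2, 11, 10, 6, 14, 7] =(0 5 8 4 9 15 7 13 6)(1 12 10 2)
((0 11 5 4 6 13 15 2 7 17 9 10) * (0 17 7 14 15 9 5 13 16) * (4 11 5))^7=(0 4 9 5 6 10 11 16 17 13)(2 14 15)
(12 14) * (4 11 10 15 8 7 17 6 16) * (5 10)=(4 11 5 10 15 8 7 17 6 16)(12 14)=[0, 1, 2, 3, 11, 10, 16, 17, 7, 9, 15, 5, 14, 13, 12, 8, 4, 6]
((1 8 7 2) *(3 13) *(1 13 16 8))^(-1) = ((2 13 3 16 8 7))^(-1) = (2 7 8 16 3 13)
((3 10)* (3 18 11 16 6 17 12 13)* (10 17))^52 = (6 18 16 10 11) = ((3 17 12 13)(6 10 18 11 16))^52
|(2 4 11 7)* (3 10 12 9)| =4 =|(2 4 11 7)(3 10 12 9)|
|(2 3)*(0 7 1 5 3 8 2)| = 10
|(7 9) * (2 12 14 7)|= |(2 12 14 7 9)|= 5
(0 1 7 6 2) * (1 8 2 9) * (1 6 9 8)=(0 1 7 9 6 8 2)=[1, 7, 0, 3, 4, 5, 8, 9, 2, 6]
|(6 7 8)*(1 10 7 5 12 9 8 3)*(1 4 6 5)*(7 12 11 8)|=24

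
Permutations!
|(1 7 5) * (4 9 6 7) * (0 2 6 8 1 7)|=12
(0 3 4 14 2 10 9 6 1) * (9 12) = [3, 0, 10, 4, 14, 5, 1, 7, 8, 6, 12, 11, 9, 13, 2] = (0 3 4 14 2 10 12 9 6 1)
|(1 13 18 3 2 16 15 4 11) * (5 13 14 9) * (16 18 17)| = |(1 14 9 5 13 17 16 15 4 11)(2 18 3)| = 30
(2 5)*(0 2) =(0 2 5) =[2, 1, 5, 3, 4, 0]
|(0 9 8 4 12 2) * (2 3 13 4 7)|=20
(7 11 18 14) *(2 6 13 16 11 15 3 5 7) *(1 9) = (1 9)(2 6 13 16 11 18 14)(3 5 7 15) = [0, 9, 6, 5, 4, 7, 13, 15, 8, 1, 10, 18, 12, 16, 2, 3, 11, 17, 14]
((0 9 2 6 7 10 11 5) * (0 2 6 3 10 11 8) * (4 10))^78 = (0 9 6 7 11 5 2 3 4 10 8) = ((0 9 6 7 11 5 2 3 4 10 8))^78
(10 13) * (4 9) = [0, 1, 2, 3, 9, 5, 6, 7, 8, 4, 13, 11, 12, 10] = (4 9)(10 13)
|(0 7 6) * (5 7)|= 4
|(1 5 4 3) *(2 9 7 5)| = 7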